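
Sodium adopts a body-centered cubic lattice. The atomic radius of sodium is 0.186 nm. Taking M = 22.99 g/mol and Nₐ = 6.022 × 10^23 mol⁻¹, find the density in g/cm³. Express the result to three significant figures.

In a BCC lattice, atoms touch along the body diagonal, so √3·a = 4r, giving a = 0.4295 nm = 4.295 × 10^-8 cm.
With Z = 2, ρ = Z·M/(N_A·a³) = 2 × 22.99 / (6.022 × 10²³ × 7.926 × 10^-23) = 0.9634 g/cm³.

0.963 g/cm³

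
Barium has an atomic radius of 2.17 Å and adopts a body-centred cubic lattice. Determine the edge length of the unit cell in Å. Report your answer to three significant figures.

In a BCC lattice, atoms touch along the body diagonal, so √3·a = 4r.
a = 4r/√3 = 4 × 2.17 / 1.7321 = 5.01 Å.

5.01 Å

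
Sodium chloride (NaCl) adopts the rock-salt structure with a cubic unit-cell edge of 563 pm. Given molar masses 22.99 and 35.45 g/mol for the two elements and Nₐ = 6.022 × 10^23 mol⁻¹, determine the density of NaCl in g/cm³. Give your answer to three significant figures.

2.18 g/cm³

The rock-salt structure contains Z = 4 formula units per cell; M(NaCl) = 22.99 + 35.45 = 58.44 g/mol.
a³ = (5.630 × 10^-8 cm)³ = 1.785 × 10^-22 cm³.
ρ = 4 × 58.44 / (6.022 × 10²³ × 1.785 × 10^-22) = 2.175 g/cm³.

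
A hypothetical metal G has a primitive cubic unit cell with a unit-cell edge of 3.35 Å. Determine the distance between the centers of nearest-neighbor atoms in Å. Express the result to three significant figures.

In a simple cubic structure, atoms touch along the cell edge, so a = 2r; the nearest-neighbor distance equals 2r = 1.000·a.
d = 1.000 × 3.35 = 3.35 Å.

3.35 Å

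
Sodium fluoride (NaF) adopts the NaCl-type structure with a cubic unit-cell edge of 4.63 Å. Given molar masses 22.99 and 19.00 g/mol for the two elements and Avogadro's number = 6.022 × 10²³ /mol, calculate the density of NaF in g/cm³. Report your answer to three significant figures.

2.81 g/cm³

The NaCl-type structure contains Z = 4 formula units per cell; M(NaF) = 22.99 + 19.00 = 41.99 g/mol.
a³ = (4.630 × 10^-8 cm)³ = 9.925 × 10^-23 cm³.
ρ = 4 × 41.99 / (6.022 × 10²³ × 9.925 × 10^-23) = 2.810 g/cm³.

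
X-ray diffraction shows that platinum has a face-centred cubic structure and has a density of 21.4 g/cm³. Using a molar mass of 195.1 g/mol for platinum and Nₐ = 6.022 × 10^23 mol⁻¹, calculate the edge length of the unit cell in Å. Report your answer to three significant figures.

3.93 Å

With Z = 4 atoms per FCC cell, a³ = Z·M/(N_A·ρ) = 4 × 195.1 / (6.022 × 10²³ × 21.40 g/cm³) = 6.056 × 10^-23 cm³.
a = (6.056 × 10^-23)^(1/3) = 3.927 × 10^-8 cm = 3.93 Å.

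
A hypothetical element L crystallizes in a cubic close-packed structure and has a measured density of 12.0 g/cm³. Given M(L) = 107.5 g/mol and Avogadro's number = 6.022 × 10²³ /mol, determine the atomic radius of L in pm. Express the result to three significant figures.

138 pm

For an FCC cell (Z = 4), a³ = Z·M/(N_A·ρ) = 4 × 107.5 / (6.022 × 10²³ × 12.00) = 5.950 × 10^-23 cm³, so a = 3.904 × 10^-8 cm = 390.4 pm.
Atoms touch along the face diagonal, so √2·a = 4r, so r = 0.3536 × a = 138 pm.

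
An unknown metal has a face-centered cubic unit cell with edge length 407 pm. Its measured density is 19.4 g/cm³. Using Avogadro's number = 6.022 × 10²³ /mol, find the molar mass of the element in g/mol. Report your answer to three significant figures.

197 g/mol

An FCC cell has Z = 4 atoms; a = 4.070 × 10^-8 cm.
M = ρ·N_A·a³/Z = 19.4 × 6.022 × 10²³ × 6.742 × 10^-23 / 4 = 197 g/mol.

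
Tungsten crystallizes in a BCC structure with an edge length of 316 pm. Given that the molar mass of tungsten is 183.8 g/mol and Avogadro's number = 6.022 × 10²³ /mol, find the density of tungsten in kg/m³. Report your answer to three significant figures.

A BCC unit cell contains Z = 2 atoms.
Cell volume: a³ = (316 pm)³ = (3.160 × 10^-8 cm)³ = 3.155 × 10^-23 cm³.
ρ = Z·M/(N_A·a³) = 2 × 183.8 / (6.022 × 10²³ × 3.155 × 10^-23) = 19.35 g/cm³ = 19300 kg/m³.

19300 kg/m³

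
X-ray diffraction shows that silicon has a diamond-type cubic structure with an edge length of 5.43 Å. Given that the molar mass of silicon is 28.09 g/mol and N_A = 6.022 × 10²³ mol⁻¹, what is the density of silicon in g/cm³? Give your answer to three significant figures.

A diamond cubic unit cell contains Z = 8 atoms.
Cell volume: a³ = (5.43 Å)³ = (5.430 × 10^-8 cm)³ = 1.601 × 10^-22 cm³.
ρ = Z·M/(N_A·a³) = 8 × 28.09 / (6.022 × 10²³ × 1.601 × 10^-22) = 2.331 g/cm³.

2.33 g/cm³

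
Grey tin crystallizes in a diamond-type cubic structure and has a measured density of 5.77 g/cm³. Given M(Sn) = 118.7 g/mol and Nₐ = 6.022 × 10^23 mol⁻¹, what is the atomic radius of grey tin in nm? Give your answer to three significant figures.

For a diamond cubic cell (Z = 8), a³ = Z·M/(N_A·ρ) = 8 × 118.7 / (6.022 × 10²³ × 5.770) = 2.733 × 10^-22 cm³, so a = 6.489 × 10^-8 cm = 0.6489 nm.
Nearest neighbors lie along the body diagonal with √3·a = 8r, so r = 0.2165 × a = 0.141 nm.

0.141 nm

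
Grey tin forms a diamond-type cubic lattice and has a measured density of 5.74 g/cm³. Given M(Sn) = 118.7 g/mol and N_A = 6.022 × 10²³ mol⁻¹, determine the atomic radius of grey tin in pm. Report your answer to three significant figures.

For a diamond cubic cell (Z = 8), a³ = Z·M/(N_A·ρ) = 8 × 118.7 / (6.022 × 10²³ × 5.740) = 2.747 × 10^-22 cm³, so a = 6.501 × 10^-8 cm = 650.1 pm.
Nearest neighbors lie along the body diagonal with √3·a = 8r, so r = 0.2165 × a = 141 pm.

141 pm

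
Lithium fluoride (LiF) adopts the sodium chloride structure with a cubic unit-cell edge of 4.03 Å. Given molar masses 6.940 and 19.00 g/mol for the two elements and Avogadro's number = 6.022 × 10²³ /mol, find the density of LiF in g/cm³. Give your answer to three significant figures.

2.63 g/cm³

The sodium chloride structure contains Z = 4 formula units per cell; M(LiF) = 6.940 + 19.00 = 25.94 g/mol.
a³ = (4.030 × 10^-8 cm)³ = 6.545 × 10^-23 cm³.
ρ = 4 × 25.94 / (6.022 × 10²³ × 6.545 × 10^-23) = 2.633 g/cm³.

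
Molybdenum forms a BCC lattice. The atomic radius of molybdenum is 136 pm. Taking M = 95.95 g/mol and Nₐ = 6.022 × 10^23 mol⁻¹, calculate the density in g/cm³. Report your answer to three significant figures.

10.3 g/cm³

In a BCC lattice, atoms touch along the body diagonal, so √3·a = 4r, giving a = 314.1 pm = 3.141 × 10^-8 cm.
With Z = 2, ρ = Z·M/(N_A·a³) = 2 × 95.95 / (6.022 × 10²³ × 3.098 × 10^-23) = 10.29 g/cm³.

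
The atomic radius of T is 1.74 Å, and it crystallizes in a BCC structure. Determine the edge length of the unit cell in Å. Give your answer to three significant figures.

4.02 Å

In a BCC lattice, atoms touch along the body diagonal, so √3·a = 4r.
a = 4r/√3 = 4 × 1.74 / 1.7321 = 4.02 Å.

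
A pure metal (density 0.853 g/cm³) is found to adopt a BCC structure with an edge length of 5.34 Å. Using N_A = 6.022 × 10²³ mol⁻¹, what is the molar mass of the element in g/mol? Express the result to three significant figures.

A BCC cell has Z = 2 atoms; a = 5.340 × 10^-8 cm.
M = ρ·N_A·a³/Z = 0.853 × 6.022 × 10²³ × 1.523 × 10^-22 / 2 = 39.1 g/mol.

39.1 g/mol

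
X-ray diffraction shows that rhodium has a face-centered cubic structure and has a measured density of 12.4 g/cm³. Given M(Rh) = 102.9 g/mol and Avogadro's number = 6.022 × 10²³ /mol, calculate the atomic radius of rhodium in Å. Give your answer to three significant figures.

For an FCC cell (Z = 4), a³ = Z·M/(N_A·ρ) = 4 × 102.9 / (6.022 × 10²³ × 12.40) = 5.512 × 10^-23 cm³, so a = 3.806 × 10^-8 cm = 3.806 Å.
Atoms touch along the face diagonal, so √2·a = 4r, so r = 0.3536 × a = 1.35 Å.

1.35 Å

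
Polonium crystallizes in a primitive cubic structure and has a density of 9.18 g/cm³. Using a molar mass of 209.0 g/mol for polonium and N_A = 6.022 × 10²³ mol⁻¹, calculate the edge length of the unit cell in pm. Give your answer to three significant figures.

336 pm

With Z = 1 atom per simple cubic cell, a³ = Z·M/(N_A·ρ) = 1 × 209.0 / (6.022 × 10²³ × 9.180 g/cm³) = 3.781 × 10^-23 cm³.
a = (3.781 × 10^-23)^(1/3) = 3.356 × 10^-8 cm = 336 pm.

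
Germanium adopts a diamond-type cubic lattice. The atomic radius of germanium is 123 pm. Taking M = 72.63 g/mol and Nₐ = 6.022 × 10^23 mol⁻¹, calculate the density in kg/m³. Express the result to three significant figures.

In a diamond cubic lattice, nearest neighbors lie along the body diagonal with √3·a = 8r, giving a = 568.1 pm = 5.681 × 10^-8 cm.
With Z = 8, ρ = Z·M/(N_A·a³) = 8 × 72.63 / (6.022 × 10²³ × 1.834 × 10^-22) = 5.262 g/cm³ = 5260 kg/m³.

5260 kg/m³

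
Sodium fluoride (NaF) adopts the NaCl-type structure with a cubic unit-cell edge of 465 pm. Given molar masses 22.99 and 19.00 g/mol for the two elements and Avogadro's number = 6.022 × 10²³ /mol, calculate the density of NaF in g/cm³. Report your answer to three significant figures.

2.77 g/cm³

The NaCl-type structure contains Z = 4 formula units per cell; M(NaF) = 22.99 + 19.00 = 41.99 g/mol.
a³ = (4.650 × 10^-8 cm)³ = 1.005 × 10^-22 cm³.
ρ = 4 × 41.99 / (6.022 × 10²³ × 1.005 × 10^-22) = 2.774 g/cm³.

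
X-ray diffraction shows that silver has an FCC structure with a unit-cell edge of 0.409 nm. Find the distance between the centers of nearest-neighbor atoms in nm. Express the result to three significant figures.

In an FCC structure, atoms touch along the face diagonal, so √2·a = 4r; the nearest-neighbor distance equals 2r = 0.7071·a.
d = 0.7071 × 0.409 = 0.289 nm.

0.289 nm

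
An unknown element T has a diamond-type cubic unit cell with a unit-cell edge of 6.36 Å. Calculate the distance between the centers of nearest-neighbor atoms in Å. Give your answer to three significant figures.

2.75 Å

In a diamond cubic structure, nearest neighbors lie along the body diagonal with √3·a = 8r; the nearest-neighbor distance equals 2r = 0.4330·a.
d = 0.4330 × 6.36 = 2.75 Å.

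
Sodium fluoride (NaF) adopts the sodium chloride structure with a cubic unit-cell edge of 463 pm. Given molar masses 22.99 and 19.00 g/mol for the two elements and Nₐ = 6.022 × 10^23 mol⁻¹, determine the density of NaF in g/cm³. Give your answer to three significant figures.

The sodium chloride structure contains Z = 4 formula units per cell; M(NaF) = 22.99 + 19.00 = 41.99 g/mol.
a³ = (4.630 × 10^-8 cm)³ = 9.925 × 10^-23 cm³.
ρ = 4 × 41.99 / (6.022 × 10²³ × 9.925 × 10^-23) = 2.810 g/cm³.

2.81 g/cm³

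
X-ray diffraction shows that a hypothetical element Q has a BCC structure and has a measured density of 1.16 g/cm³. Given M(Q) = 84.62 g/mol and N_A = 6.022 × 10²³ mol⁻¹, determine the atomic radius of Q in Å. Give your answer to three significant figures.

2.70 Å

For a BCC cell (Z = 2), a³ = Z·M/(N_A·ρ) = 2 × 84.62 / (6.022 × 10²³ × 1.160) = 2.423 × 10^-22 cm³, so a = 6.234 × 10^-8 cm = 6.234 Å.
Atoms touch along the body diagonal, so √3·a = 4r, so r = 0.4330 × a = 2.70 Å.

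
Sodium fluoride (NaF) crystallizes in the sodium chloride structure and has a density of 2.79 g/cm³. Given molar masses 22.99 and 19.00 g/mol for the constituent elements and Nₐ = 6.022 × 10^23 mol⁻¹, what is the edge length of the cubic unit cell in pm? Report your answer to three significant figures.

M(NaF) = 41.99 g/mol; Z = 4 formula units per cell.
a³ = Z·M/(N_A·ρ) = 4 × 41.99 / (6.022 × 10²³ × 2.79) = 9.997 × 10^-23 cm³, so a = 4.641 × 10^-8 cm = 464 pm.

464 pm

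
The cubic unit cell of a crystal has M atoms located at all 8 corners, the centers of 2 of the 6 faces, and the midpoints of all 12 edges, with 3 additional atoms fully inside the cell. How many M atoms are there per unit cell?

Corner atoms are shared by 8 cells (1/8 each), face atoms by 2 (1/2 each), edge atoms by 4 (1/4 each), interior atoms are unshared.
Net atoms = 8 × 1/8 + 2 × 1/2 + 12 × 1/4 + 3 = 1 + 1 + 3 + 3 = 8.

8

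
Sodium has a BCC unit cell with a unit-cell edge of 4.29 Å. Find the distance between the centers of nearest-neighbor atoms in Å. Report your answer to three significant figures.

In a BCC structure, atoms touch along the body diagonal, so √3·a = 4r; the nearest-neighbor distance equals 2r = 0.8660·a.
d = 0.8660 × 4.29 = 3.72 Å.

3.72 Å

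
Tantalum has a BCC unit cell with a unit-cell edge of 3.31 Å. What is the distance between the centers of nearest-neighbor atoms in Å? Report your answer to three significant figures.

2.87 Å

In a BCC structure, atoms touch along the body diagonal, so √3·a = 4r; the nearest-neighbor distance equals 2r = 0.8660·a.
d = 0.8660 × 3.31 = 2.87 Å.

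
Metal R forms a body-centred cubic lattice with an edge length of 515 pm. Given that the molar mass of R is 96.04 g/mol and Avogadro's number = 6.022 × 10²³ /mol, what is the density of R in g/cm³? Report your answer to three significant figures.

A BCC unit cell contains Z = 2 atoms.
Cell volume: a³ = (515 pm)³ = (5.150 × 10^-8 cm)³ = 1.366 × 10^-22 cm³.
ρ = Z·M/(N_A·a³) = 2 × 96.04 / (6.022 × 10²³ × 1.366 × 10^-22) = 2.335 g/cm³.

2.34 g/cm³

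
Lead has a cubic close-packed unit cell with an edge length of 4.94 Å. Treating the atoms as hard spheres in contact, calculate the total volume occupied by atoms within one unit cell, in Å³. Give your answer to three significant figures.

In an FCC lattice atoms touch along the face diagonal, so √2·a = 4r, so r = 0.3536a = 1.747 Å.
V_atoms = Z × (4/3)πr³ = 4 × (4/3)π × (1.747)³ = 89.3 Å³.

89.3 Å³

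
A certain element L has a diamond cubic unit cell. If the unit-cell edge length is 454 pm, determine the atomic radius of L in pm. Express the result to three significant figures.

In a diamond cubic lattice, nearest neighbors lie along the body diagonal with √3·a = 8r.
r = √3·a/8 = 1.7321 × 454 / 8 = 98.3 pm.

98.3 pm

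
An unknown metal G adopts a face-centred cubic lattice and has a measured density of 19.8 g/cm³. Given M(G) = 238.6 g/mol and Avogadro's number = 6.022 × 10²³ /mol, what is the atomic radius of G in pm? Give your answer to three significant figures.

152 pm

For an FCC cell (Z = 4), a³ = Z·M/(N_A·ρ) = 4 × 238.6 / (6.022 × 10²³ × 19.80) = 8.004 × 10^-23 cm³, so a = 4.310 × 10^-8 cm = 431.0 pm.
Atoms touch along the face diagonal, so √2·a = 4r, so r = 0.3536 × a = 152 pm.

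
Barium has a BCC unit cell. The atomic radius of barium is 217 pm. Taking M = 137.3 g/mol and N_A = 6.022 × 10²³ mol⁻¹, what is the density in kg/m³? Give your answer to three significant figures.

In a BCC lattice, atoms touch along the body diagonal, so √3·a = 4r, giving a = 501.1 pm = 5.011 × 10^-8 cm.
With Z = 2, ρ = Z·M/(N_A·a³) = 2 × 137.3 / (6.022 × 10²³ × 1.259 × 10^-22) = 3.623 g/cm³ = 3620 kg/m³.

3620 kg/m³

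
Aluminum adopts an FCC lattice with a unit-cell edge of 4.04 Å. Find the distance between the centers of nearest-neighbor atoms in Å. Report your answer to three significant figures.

2.86 Å

In an FCC structure, atoms touch along the face diagonal, so √2·a = 4r; the nearest-neighbor distance equals 2r = 0.7071·a.
d = 0.7071 × 4.04 = 2.86 Å.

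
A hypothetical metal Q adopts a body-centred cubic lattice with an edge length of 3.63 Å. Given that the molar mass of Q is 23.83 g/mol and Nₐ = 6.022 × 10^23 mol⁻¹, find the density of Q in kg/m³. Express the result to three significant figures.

1650 kg/m³

A BCC unit cell contains Z = 2 atoms.
Cell volume: a³ = (3.63 Å)³ = (3.630 × 10^-8 cm)³ = 4.783 × 10^-23 cm³.
ρ = Z·M/(N_A·a³) = 2 × 23.83 / (6.022 × 10²³ × 4.783 × 10^-23) = 1.655 g/cm³ = 1650 kg/m³.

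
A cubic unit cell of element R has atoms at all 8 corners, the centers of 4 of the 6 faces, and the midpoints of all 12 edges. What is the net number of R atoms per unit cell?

Corner atoms are shared by 8 cells (1/8 each), face atoms by 2 (1/2 each), edge atoms by 4 (1/4 each).
Net atoms = 8 × 1/8 + 4 × 1/2 + 12 × 1/4 = 1 + 2 + 3 = 6.

6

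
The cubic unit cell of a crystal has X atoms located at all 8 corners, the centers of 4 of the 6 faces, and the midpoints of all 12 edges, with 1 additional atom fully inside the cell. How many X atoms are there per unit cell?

7

Corner atoms are shared by 8 cells (1/8 each), face atoms by 2 (1/2 each), edge atoms by 4 (1/4 each), interior atoms are unshared.
Net atoms = 8 × 1/8 + 4 × 1/2 + 12 × 1/4 + 1 = 1 + 2 + 3 + 1 = 7.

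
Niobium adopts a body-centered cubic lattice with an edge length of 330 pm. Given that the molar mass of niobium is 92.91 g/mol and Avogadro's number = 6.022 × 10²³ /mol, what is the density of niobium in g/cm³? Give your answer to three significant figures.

8.59 g/cm³

A BCC unit cell contains Z = 2 atoms.
Cell volume: a³ = (330 pm)³ = (3.300 × 10^-8 cm)³ = 3.594 × 10^-23 cm³.
ρ = Z·M/(N_A·a³) = 2 × 92.91 / (6.022 × 10²³ × 3.594 × 10^-23) = 8.586 g/cm³.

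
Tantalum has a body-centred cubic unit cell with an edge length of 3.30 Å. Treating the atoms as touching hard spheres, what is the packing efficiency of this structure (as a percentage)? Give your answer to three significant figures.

In a BCC lattice atoms touch along the body diagonal, so √3·a = 4r, so r = 0.4330a = 1.429 Å.
Packing fraction = Z·(4/3)πr³ / a³ = 2 × (4/3)π × (1.429)³ / (3.30)³ = 0.6802 = 68.0%.

68.0%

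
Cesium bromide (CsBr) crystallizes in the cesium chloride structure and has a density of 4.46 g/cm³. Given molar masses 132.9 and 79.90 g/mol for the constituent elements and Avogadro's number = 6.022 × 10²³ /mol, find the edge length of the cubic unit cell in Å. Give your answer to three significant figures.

4.30 Å

M(CsBr) = 212.8 g/mol; Z = 1 formula unit per cell.
a³ = Z·M/(N_A·ρ) = 1 × 212.8 / (6.022 × 10²³ × 4.46) = 7.923 × 10^-23 cm³, so a = 4.295 × 10^-8 cm = 4.30 Å.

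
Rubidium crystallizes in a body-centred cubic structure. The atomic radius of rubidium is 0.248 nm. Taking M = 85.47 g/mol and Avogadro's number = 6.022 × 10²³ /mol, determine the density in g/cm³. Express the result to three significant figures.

1.51 g/cm³

In a BCC lattice, atoms touch along the body diagonal, so √3·a = 4r, giving a = 0.5727 nm = 5.727 × 10^-8 cm.
With Z = 2, ρ = Z·M/(N_A·a³) = 2 × 85.47 / (6.022 × 10²³ × 1.879 × 10^-22) = 1.511 g/cm³.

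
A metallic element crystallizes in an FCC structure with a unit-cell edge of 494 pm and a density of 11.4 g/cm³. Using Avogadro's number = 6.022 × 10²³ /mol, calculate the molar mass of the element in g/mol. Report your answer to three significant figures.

An FCC cell has Z = 4 atoms; a = 4.940 × 10^-8 cm.
M = ρ·N_A·a³/Z = 11.4 × 6.022 × 10²³ × 1.206 × 10^-22 / 4 = 207 g/mol.

207 g/mol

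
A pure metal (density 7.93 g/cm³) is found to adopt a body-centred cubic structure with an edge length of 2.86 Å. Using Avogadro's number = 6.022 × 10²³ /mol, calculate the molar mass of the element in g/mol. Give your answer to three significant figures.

A BCC cell has Z = 2 atoms; a = 2.860 × 10^-8 cm.
M = ρ·N_A·a³/Z = 7.93 × 6.022 × 10²³ × 2.339 × 10^-23 / 2 = 55.9 g/mol.

55.9 g/mol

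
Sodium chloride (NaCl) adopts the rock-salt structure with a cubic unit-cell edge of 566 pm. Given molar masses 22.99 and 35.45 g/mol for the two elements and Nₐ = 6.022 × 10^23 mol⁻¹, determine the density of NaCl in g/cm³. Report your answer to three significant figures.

The rock-salt structure contains Z = 4 formula units per cell; M(NaCl) = 22.99 + 35.45 = 58.44 g/mol.
a³ = (5.660 × 10^-8 cm)³ = 1.813 × 10^-22 cm³.
ρ = 4 × 58.44 / (6.022 × 10²³ × 1.813 × 10^-22) = 2.141 g/cm³.

2.14 g/cm³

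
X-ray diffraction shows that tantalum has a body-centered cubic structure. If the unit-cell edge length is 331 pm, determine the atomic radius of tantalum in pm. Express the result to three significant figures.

In a BCC lattice, atoms touch along the body diagonal, so √3·a = 4r.
r = √3·a/4 = 1.7321 × 331 / 4 = 143 pm.

143 pm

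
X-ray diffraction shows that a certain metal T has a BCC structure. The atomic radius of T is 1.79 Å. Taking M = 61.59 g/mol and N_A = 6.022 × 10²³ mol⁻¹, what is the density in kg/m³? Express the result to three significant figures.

In a BCC lattice, atoms touch along the body diagonal, so √3·a = 4r, giving a = 4.134 Å = 4.134 × 10^-8 cm.
With Z = 2, ρ = Z·M/(N_A·a³) = 2 × 61.59 / (6.022 × 10²³ × 7.064 × 10^-23) = 2.896 g/cm³ = 2900 kg/m³.

2900 kg/m³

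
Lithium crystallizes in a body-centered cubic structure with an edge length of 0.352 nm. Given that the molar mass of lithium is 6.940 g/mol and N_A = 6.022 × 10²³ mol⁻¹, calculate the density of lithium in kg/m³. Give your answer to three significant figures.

A BCC unit cell contains Z = 2 atoms.
Cell volume: a³ = (0.352 nm)³ = (3.520 × 10^-8 cm)³ = 4.361 × 10^-23 cm³.
ρ = Z·M/(N_A·a³) = 2 × 6.940 / (6.022 × 10²³ × 4.361 × 10^-23) = 0.5285 g/cm³ = 528 kg/m³.

528 kg/m³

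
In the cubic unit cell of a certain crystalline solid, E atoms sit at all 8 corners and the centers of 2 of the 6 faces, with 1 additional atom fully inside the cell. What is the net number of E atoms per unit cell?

Corner atoms are shared by 8 cells (1/8 each), face atoms by 2 (1/2 each), interior atoms are unshared.
Net atoms = 8 × 1/8 + 2 × 1/2 + 1 = 1 + 1 + 1 = 3.

3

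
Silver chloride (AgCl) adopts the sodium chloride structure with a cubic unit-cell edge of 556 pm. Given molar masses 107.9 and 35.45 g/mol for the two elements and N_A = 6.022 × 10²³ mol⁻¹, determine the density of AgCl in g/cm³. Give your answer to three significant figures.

5.54 g/cm³

The sodium chloride structure contains Z = 4 formula units per cell; M(AgCl) = 107.9 + 35.45 = 143.35 g/mol.
a³ = (5.560 × 10^-8 cm)³ = 1.719 × 10^-22 cm³.
ρ = 4 × 143.35 / (6.022 × 10²³ × 1.719 × 10^-22) = 5.540 g/cm³.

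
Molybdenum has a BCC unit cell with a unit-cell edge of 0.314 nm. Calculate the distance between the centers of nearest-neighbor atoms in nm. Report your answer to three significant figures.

In a BCC structure, atoms touch along the body diagonal, so √3·a = 4r; the nearest-neighbor distance equals 2r = 0.8660·a.
d = 0.8660 × 0.314 = 0.272 nm.

0.272 nm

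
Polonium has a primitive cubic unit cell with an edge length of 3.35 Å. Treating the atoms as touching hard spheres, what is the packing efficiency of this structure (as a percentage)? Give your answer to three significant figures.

In a simple cubic lattice atoms touch along the cell edge, so a = 2r, so r = 0.5000a = 1.675 Å.
Packing fraction = Z·(4/3)πr³ / a³ = 1 × (4/3)π × (1.675)³ / (3.35)³ = 0.5236 = 52.4%.

52.4%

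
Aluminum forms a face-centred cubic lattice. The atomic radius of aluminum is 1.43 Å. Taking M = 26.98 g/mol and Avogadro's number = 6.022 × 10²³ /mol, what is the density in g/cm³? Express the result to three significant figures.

In an FCC lattice, atoms touch along the face diagonal, so √2·a = 4r, giving a = 4.045 Å = 4.045 × 10^-8 cm.
With Z = 4, ρ = Z·M/(N_A·a³) = 4 × 26.98 / (6.022 × 10²³ × 6.617 × 10^-23) = 2.708 g/cm³.

2.71 g/cm³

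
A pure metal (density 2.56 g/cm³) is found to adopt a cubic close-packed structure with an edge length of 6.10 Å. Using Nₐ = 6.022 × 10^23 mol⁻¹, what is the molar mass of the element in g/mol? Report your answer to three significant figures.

87.5 g/mol

An FCC cell has Z = 4 atoms; a = 6.100 × 10^-8 cm.
M = ρ·N_A·a³/Z = 2.56 × 6.022 × 10²³ × 2.270 × 10^-22 / 4 = 87.5 g/mol.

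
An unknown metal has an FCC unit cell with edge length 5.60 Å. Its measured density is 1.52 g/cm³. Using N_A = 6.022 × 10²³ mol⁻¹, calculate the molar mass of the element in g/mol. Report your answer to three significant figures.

40.2 g/mol

An FCC cell has Z = 4 atoms; a = 5.600 × 10^-8 cm.
M = ρ·N_A·a³/Z = 1.52 × 6.022 × 10²³ × 1.756 × 10^-22 / 4 = 40.2 g/mol.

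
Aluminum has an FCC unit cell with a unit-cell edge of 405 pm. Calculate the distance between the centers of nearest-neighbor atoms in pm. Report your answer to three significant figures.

286 pm

In an FCC structure, atoms touch along the face diagonal, so √2·a = 4r; the nearest-neighbor distance equals 2r = 0.7071·a.
d = 0.7071 × 405 = 286 pm.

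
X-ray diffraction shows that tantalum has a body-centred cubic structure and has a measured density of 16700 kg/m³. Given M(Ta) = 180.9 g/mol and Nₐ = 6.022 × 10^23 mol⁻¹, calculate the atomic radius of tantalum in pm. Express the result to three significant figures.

143 pm

For a BCC cell (Z = 2), a³ = Z·M/(N_A·ρ) = 2 × 180.9 / (6.022 × 10²³ × 16.70) = 3.598 × 10^-23 cm³, so a = 3.301 × 10^-8 cm = 330.1 pm.
Atoms touch along the body diagonal, so √3·a = 4r, so r = 0.4330 × a = 143 pm.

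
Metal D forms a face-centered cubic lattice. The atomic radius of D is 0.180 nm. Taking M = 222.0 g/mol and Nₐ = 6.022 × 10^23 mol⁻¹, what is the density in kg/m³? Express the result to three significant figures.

In an FCC lattice, atoms touch along the face diagonal, so √2·a = 4r, giving a = 0.5091 nm = 5.091 × 10^-8 cm.
With Z = 4, ρ = Z·M/(N_A·a³) = 4 × 222.0 / (6.022 × 10²³ × 1.320 × 10^-22) = 11.17 g/cm³ = 11200 kg/m³.

11200 kg/m³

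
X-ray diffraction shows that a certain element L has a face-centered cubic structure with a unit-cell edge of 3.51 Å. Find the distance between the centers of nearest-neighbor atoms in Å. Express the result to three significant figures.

2.48 Å

In an FCC structure, atoms touch along the face diagonal, so √2·a = 4r; the nearest-neighbor distance equals 2r = 0.7071·a.
d = 0.7071 × 3.51 = 2.48 Å.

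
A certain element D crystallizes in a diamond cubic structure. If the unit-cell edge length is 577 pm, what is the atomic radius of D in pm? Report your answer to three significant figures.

In a diamond cubic lattice, nearest neighbors lie along the body diagonal with √3·a = 8r.
r = √3·a/8 = 1.7321 × 577 / 8 = 125 pm.

125 pm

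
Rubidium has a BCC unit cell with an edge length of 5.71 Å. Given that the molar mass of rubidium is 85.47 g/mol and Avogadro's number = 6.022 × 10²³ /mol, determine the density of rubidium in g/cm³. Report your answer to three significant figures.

A BCC unit cell contains Z = 2 atoms.
Cell volume: a³ = (5.71 Å)³ = (5.710 × 10^-8 cm)³ = 1.862 × 10^-22 cm³.
ρ = Z·M/(N_A·a³) = 2 × 85.47 / (6.022 × 10²³ × 1.862 × 10^-22) = 1.525 g/cm³.

1.52 g/cm³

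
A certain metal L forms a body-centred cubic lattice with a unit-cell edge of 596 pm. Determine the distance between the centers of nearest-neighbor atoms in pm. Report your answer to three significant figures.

516 pm

In a BCC structure, atoms touch along the body diagonal, so √3·a = 4r; the nearest-neighbor distance equals 2r = 0.8660·a.
d = 0.8660 × 596 = 516 pm.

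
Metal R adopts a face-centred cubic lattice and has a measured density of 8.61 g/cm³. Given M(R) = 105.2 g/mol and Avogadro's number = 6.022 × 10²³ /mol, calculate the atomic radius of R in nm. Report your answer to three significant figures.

0.153 nm

For an FCC cell (Z = 4), a³ = Z·M/(N_A·ρ) = 4 × 105.2 / (6.022 × 10²³ × 8.610) = 8.116 × 10^-23 cm³, so a = 4.330 × 10^-8 cm = 0.4330 nm.
Atoms touch along the face diagonal, so √2·a = 4r, so r = 0.3536 × a = 0.153 nm.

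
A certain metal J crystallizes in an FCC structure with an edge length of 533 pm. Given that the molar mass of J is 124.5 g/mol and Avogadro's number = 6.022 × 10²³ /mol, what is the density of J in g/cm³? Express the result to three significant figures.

5.46 g/cm³

An FCC unit cell contains Z = 4 atoms.
Cell volume: a³ = (533 pm)³ = (5.330 × 10^-8 cm)³ = 1.514 × 10^-22 cm³.
ρ = Z·M/(N_A·a³) = 4 × 124.5 / (6.022 × 10²³ × 1.514 × 10^-22) = 5.461 g/cm³.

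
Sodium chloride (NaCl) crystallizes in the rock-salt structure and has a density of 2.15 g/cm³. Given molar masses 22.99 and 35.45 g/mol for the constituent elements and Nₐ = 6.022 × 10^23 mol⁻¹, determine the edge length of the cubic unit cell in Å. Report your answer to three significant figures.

M(NaCl) = 58.44 g/mol; Z = 4 formula units per cell.
a³ = Z·M/(N_A·ρ) = 4 × 58.44 / (6.022 × 10²³ × 2.15) = 1.805 × 10^-22 cm³, so a = 5.652 × 10^-8 cm = 5.65 Å.

5.65 Å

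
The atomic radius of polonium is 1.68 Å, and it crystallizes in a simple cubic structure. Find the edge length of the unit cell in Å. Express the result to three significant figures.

In a simple cubic lattice, atoms touch along the cell edge, so a = 2r.
a = 2r = 2 × 1.68 = 3.36 Å.

3.36 Å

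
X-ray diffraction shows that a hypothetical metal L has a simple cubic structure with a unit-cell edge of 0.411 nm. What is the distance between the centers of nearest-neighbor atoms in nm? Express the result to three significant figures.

In a simple cubic structure, atoms touch along the cell edge, so a = 2r; the nearest-neighbor distance equals 2r = 1.000·a.
d = 1.000 × 0.411 = 0.411 nm.

0.411 nm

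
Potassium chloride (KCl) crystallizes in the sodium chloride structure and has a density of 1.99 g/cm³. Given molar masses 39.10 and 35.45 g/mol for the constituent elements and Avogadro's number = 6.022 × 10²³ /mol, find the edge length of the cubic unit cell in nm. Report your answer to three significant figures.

0.629 nm

M(KCl) = 74.55 g/mol; Z = 4 formula units per cell.
a³ = Z·M/(N_A·ρ) = 4 × 74.55 / (6.022 × 10²³ × 1.99) = 2.488 × 10^-22 cm³, so a = 6.290 × 10^-8 cm = 0.629 nm.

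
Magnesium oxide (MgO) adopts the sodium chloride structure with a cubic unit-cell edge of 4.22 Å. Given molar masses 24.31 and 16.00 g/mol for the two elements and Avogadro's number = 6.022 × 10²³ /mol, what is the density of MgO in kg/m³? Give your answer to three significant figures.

The sodium chloride structure contains Z = 4 formula units per cell; M(MgO) = 24.31 + 16.00 = 40.31 g/mol.
a³ = (4.220 × 10^-8 cm)³ = 7.515 × 10^-23 cm³.
ρ = 4 × 40.31 / (6.022 × 10²³ × 7.515 × 10^-23) = 3.563 g/cm³ = 3560 kg/m³.

3560 kg/m³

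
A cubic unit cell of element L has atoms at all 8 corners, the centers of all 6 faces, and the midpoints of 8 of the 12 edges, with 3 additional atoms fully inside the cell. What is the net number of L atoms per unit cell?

Corner atoms are shared by 8 cells (1/8 each), face atoms by 2 (1/2 each), edge atoms by 4 (1/4 each), interior atoms are unshared.
Net atoms = 8 × 1/8 + 6 × 1/2 + 8 × 1/4 + 3 = 1 + 3 + 2 + 3 = 9.

9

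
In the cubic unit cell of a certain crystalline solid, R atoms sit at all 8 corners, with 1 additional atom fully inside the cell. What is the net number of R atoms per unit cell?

Corner atoms are shared by 8 cells (1/8 each), interior atoms are unshared.
Net atoms = 8 × 1/8 + 1 = 1 + 1 = 2.

2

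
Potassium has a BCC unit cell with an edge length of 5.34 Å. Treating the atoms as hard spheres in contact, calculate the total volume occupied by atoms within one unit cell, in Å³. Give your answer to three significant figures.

104 Å³

In a BCC lattice atoms touch along the body diagonal, so √3·a = 4r, so r = 0.4330a = 2.312 Å.
V_atoms = Z × (4/3)πr³ = 2 × (4/3)π × (2.312)³ = 104 Å³.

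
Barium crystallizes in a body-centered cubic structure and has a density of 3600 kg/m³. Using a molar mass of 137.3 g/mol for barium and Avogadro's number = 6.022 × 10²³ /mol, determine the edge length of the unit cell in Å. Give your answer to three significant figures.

5.02 Å

With Z = 2 atoms per BCC cell, a³ = Z·M/(N_A·ρ) = 2 × 137.3 / (6.022 × 10²³ × 3.600 g/cm³) = 1.267 × 10^-22 cm³.
a = (1.267 × 10^-22)^(1/3) = 5.022 × 10^-8 cm = 5.02 Å.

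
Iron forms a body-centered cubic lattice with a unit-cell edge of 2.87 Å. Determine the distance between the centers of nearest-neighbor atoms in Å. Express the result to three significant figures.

2.49 Å

In a BCC structure, atoms touch along the body diagonal, so √3·a = 4r; the nearest-neighbor distance equals 2r = 0.8660·a.
d = 0.8660 × 2.87 = 2.49 Å.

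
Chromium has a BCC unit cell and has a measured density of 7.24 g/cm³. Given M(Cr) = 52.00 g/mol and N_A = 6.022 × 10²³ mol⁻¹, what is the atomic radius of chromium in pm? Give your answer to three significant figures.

125 pm

For a BCC cell (Z = 2), a³ = Z·M/(N_A·ρ) = 2 × 52.00 / (6.022 × 10²³ × 7.240) = 2.385 × 10^-23 cm³, so a = 2.879 × 10^-8 cm = 287.9 pm.
Atoms touch along the body diagonal, so √3·a = 4r, so r = 0.4330 × a = 125 pm.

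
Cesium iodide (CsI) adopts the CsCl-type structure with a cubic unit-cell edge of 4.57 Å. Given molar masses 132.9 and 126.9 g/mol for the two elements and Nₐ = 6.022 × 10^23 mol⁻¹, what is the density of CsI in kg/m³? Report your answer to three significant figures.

4520 kg/m³

The CsCl-type structure contains Z = 1 formula unit per cell; M(CsI) = 132.9 + 126.9 = 259.8 g/mol.
a³ = (4.570 × 10^-8 cm)³ = 9.544 × 10^-23 cm³.
ρ = 1 × 259.8 / (6.022 × 10²³ × 9.544 × 10^-23) = 4.520 g/cm³ = 4520 kg/m³.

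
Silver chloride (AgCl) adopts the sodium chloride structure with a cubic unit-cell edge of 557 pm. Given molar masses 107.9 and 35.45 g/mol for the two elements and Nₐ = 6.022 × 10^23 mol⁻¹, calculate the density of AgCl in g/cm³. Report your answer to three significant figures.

The sodium chloride structure contains Z = 4 formula units per cell; M(AgCl) = 107.9 + 35.45 = 143.35 g/mol.
a³ = (5.570 × 10^-8 cm)³ = 1.728 × 10^-22 cm³.
ρ = 4 × 143.35 / (6.022 × 10²³ × 1.728 × 10^-22) = 5.510 g/cm³.

5.51 g/cm³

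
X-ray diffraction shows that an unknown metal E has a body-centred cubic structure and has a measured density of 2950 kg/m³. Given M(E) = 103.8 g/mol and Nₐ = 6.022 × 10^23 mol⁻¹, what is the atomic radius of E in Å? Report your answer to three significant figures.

2.12 Å

For a BCC cell (Z = 2), a³ = Z·M/(N_A·ρ) = 2 × 103.8 / (6.022 × 10²³ × 2.950) = 1.169 × 10^-22 cm³, so a = 4.889 × 10^-8 cm = 4.889 Å.
Atoms touch along the body diagonal, so √3·a = 4r, so r = 0.4330 × a = 2.12 Å.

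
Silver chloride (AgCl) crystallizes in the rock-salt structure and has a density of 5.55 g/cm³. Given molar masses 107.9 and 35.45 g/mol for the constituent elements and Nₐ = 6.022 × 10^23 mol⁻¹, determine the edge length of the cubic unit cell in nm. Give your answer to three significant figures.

0.556 nm

M(AgCl) = 143.35 g/mol; Z = 4 formula units per cell.
a³ = Z·M/(N_A·ρ) = 4 × 143.35 / (6.022 × 10²³ × 5.55) = 1.716 × 10^-22 cm³, so a = 5.557 × 10^-8 cm = 0.556 nm.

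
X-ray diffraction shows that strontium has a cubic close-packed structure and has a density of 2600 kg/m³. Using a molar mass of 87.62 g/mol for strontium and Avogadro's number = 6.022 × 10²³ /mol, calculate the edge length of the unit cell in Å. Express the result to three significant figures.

6.07 Å

With Z = 4 atoms per FCC cell, a³ = Z·M/(N_A·ρ) = 4 × 87.62 / (6.022 × 10²³ × 2.600 g/cm³) = 2.238 × 10^-22 cm³.
a = (2.238 × 10^-22)^(1/3) = 6.072 × 10^-8 cm = 6.07 Å.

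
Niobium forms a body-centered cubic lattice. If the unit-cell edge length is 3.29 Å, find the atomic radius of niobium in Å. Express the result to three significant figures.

In a BCC lattice, atoms touch along the body diagonal, so √3·a = 4r.
r = √3·a/4 = 1.7321 × 3.29 / 4 = 1.42 Å.

1.42 Å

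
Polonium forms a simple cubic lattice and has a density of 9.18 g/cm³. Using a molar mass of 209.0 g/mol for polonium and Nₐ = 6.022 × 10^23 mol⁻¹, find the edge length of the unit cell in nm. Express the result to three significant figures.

With Z = 1 atom per simple cubic cell, a³ = Z·M/(N_A·ρ) = 1 × 209.0 / (6.022 × 10²³ × 9.180 g/cm³) = 3.781 × 10^-23 cm³.
a = (3.781 × 10^-23)^(1/3) = 3.356 × 10^-8 cm = 0.336 nm.

0.336 nm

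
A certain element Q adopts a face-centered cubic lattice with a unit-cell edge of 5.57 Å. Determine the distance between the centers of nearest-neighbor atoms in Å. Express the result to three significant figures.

In an FCC structure, atoms touch along the face diagonal, so √2·a = 4r; the nearest-neighbor distance equals 2r = 0.7071·a.
d = 0.7071 × 5.57 = 3.94 Å.

3.94 Å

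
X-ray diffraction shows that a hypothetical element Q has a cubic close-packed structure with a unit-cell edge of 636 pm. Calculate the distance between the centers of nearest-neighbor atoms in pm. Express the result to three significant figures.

450 pm

In an FCC structure, atoms touch along the face diagonal, so √2·a = 4r; the nearest-neighbor distance equals 2r = 0.7071·a.
d = 0.7071 × 636 = 450 pm.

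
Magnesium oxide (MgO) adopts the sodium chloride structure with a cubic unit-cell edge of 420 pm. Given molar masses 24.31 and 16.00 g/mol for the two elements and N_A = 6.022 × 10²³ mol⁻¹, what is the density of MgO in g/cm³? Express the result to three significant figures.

The sodium chloride structure contains Z = 4 formula units per cell; M(MgO) = 24.31 + 16.00 = 40.31 g/mol.
a³ = (4.200 × 10^-8 cm)³ = 7.409 × 10^-23 cm³.
ρ = 4 × 40.31 / (6.022 × 10²³ × 7.409 × 10^-23) = 3.614 g/cm³.

3.61 g/cm³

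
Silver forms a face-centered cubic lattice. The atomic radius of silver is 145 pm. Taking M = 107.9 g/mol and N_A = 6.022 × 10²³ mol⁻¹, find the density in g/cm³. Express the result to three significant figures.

In an FCC lattice, atoms touch along the face diagonal, so √2·a = 4r, giving a = 410.1 pm = 4.101 × 10^-8 cm.
With Z = 4, ρ = Z·M/(N_A·a³) = 4 × 107.9 / (6.022 × 10²³ × 6.898 × 10^-23) = 10.39 g/cm³.

10.4 g/cm³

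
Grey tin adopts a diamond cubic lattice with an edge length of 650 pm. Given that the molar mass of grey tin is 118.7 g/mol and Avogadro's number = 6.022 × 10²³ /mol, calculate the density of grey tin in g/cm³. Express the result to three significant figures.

5.74 g/cm³

A diamond cubic unit cell contains Z = 8 atoms.
Cell volume: a³ = (650 pm)³ = (6.500 × 10^-8 cm)³ = 2.746 × 10^-22 cm³.
ρ = Z·M/(N_A·a³) = 8 × 118.7 / (6.022 × 10²³ × 2.746 × 10^-22) = 5.742 g/cm³.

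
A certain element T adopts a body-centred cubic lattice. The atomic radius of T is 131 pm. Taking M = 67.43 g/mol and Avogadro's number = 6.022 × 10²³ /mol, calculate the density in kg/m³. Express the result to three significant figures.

In a BCC lattice, atoms touch along the body diagonal, so √3·a = 4r, giving a = 302.5 pm = 3.025 × 10^-8 cm.
With Z = 2, ρ = Z·M/(N_A·a³) = 2 × 67.43 / (6.022 × 10²³ × 2.769 × 10^-23) = 8.088 g/cm³ = 8090 kg/m³.

8090 kg/m³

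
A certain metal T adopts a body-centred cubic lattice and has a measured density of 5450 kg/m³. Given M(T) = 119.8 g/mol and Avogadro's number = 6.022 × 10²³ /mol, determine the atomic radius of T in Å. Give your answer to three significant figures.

For a BCC cell (Z = 2), a³ = Z·M/(N_A·ρ) = 2 × 119.8 / (6.022 × 10²³ × 5.450) = 7.300 × 10^-23 cm³, so a = 4.179 × 10^-8 cm = 4.179 Å.
Atoms touch along the body diagonal, so √3·a = 4r, so r = 0.4330 × a = 1.81 Å.

1.81 Å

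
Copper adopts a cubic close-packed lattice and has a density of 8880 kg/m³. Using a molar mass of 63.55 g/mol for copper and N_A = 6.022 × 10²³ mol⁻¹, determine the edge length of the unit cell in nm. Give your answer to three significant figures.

With Z = 4 atoms per FCC cell, a³ = Z·M/(N_A·ρ) = 4 × 63.55 / (6.022 × 10²³ × 8.880 g/cm³) = 4.754 × 10^-23 cm³.
a = (4.754 × 10^-23)^(1/3) = 3.622 × 10^-8 cm = 0.362 nm.

0.362 nm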